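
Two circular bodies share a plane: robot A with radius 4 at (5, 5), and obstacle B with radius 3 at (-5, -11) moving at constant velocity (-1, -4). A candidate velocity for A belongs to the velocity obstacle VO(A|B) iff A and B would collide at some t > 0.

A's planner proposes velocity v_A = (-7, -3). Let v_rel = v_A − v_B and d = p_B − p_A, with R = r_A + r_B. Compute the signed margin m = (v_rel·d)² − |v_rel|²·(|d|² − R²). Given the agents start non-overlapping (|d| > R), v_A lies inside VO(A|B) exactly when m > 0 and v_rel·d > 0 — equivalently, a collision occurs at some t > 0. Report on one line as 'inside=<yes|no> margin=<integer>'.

d = (-10, -16),  |d|² = 356;  R = 4+3 = 7,  c = 356−7² = 307
v_rel = (-6, 1),  |v_rel|² = 37;  v_rel·d = (-6)·(-10) + (1)·(-16) = 44
37·t² − 88·t + 307 = 0  ⇒  m = 44² − 37·307 = -9423
m = -9423 < 0,  v_rel·d = 44 > 0  ⇒  outside

inside=no margin=-9423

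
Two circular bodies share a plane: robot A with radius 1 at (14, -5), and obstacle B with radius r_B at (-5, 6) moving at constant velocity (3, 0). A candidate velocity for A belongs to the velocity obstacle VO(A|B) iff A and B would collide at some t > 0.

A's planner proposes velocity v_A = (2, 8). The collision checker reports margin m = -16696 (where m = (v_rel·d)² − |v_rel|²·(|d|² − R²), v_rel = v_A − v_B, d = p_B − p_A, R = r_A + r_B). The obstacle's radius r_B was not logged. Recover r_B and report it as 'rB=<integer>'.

m = -16696
d = (-19, 11);  v_rel = (-1, 8),  |v_rel|² = 65
v_rel×d = (-1)·(11) − (8)·(-19) = 141
since m = R²·65 − 141²:  R² = (19881 + -16696) / 65 = 49
R = √49 = 7  ⇒  r_B = 7 − 1 = 6

rB=6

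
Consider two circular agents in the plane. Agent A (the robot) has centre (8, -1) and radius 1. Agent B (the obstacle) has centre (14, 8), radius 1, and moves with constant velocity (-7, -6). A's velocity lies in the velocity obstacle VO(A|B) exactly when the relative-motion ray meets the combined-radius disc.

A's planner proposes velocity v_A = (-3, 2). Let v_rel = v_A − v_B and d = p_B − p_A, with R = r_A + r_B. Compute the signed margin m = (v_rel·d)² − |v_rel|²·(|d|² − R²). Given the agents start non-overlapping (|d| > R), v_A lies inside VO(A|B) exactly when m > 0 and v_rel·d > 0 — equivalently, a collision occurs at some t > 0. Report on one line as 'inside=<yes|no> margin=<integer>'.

d = (6, 9),  |d|² = 117;  R = 1+1 = 2,  c = 117−2² = 113
v_rel = (4, 8),  |v_rel|² = 80;  v_rel·d = (4)·(6) + (8)·(9) = 96
80·t² − 192·t + 113 = 0  ⇒  m = 96² − 80·113 = 176
m = 176 > 0,  v_rel·d = 96 > 0  ⇒  inside

inside=yes margin=176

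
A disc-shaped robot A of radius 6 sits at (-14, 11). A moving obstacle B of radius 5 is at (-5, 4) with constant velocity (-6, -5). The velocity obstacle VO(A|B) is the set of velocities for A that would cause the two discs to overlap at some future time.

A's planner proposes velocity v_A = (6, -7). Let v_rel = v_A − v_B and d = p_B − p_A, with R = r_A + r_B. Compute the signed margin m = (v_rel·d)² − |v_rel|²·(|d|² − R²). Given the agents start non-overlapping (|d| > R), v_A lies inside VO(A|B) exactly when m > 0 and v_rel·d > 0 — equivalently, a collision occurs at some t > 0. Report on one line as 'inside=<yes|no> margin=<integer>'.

d = (9, -7),  |d|² = 130;  R = 6+5 = 11,  c = 130−11² = 9
v_rel = (12, -2),  |v_rel|² = 148;  v_rel·d = (12)·(9) + (-2)·(-7) = 122
148·t² − 244·t + 9 = 0  ⇒  m = 122² − 148·9 = 13552
m = 13552 > 0,  v_rel·d = 122 > 0  ⇒  inside

inside=yes margin=13552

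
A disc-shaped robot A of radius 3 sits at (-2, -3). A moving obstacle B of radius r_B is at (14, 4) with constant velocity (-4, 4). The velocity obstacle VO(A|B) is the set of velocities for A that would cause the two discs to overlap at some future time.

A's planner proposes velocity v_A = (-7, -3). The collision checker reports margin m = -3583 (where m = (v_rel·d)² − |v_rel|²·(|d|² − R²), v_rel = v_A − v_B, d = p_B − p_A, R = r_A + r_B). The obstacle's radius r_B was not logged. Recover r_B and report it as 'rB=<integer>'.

m = -3583
d = (16, 7);  v_rel = (-3, -7),  |v_rel|² = 58
v_rel×d = (-3)·(7) − (-7)·(16) = 91
since m = R²·58 − 91²:  R² = (8281 + -3583) / 58 = 81
R = √81 = 9  ⇒  r_B = 9 − 3 = 6

rB=6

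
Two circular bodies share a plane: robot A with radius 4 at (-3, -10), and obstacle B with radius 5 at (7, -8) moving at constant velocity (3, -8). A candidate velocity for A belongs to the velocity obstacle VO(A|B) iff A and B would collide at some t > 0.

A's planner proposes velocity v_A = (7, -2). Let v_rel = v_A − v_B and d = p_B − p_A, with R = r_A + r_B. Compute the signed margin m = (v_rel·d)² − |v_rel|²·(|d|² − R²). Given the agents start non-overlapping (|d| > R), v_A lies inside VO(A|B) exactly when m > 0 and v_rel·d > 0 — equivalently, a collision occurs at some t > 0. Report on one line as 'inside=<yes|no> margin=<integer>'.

d = (10, 2),  |d|² = 104;  R = 4+5 = 9,  c = 104−9² = 23
v_rel = (4, 6),  |v_rel|² = 52;  v_rel·d = (4)·(10) + (6)·(2) = 52
52·t² − 104·t + 23 = 0  ⇒  m = 52² − 52·23 = 1508
m = 1508 > 0,  v_rel·d = 52 > 0  ⇒  inside

inside=yes margin=1508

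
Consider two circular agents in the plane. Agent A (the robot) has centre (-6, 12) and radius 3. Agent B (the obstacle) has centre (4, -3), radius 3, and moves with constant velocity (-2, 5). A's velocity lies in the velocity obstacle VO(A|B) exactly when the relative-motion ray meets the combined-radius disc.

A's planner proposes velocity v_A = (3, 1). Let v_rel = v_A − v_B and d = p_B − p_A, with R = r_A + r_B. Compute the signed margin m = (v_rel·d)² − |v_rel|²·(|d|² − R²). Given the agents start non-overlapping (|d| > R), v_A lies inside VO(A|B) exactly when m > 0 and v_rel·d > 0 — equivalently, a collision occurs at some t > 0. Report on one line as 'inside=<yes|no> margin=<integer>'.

d = (10, -15),  |d|² = 325;  R = 3+3 = 6,  c = 325−6² = 289
v_rel = (5, -4),  |v_rel|² = 41;  v_rel·d = (5)·(10) + (-4)·(-15) = 110
41·t² − 220·t + 289 = 0  ⇒  m = 110² − 41·289 = 251
m = 251 > 0,  v_rel·d = 110 > 0  ⇒  inside

inside=yes margin=251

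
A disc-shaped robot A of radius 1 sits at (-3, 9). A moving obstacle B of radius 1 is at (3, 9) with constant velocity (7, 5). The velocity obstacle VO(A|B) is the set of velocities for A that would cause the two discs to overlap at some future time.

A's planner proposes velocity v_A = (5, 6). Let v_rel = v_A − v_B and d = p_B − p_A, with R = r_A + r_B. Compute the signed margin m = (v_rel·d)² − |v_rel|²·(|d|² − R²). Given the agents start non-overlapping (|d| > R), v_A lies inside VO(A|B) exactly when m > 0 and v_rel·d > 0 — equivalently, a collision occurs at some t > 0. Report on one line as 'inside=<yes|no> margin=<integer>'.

d = (6, 0),  |d|² = 36;  R = 1+1 = 2,  c = 36−2² = 32
v_rel = (-2, 1),  |v_rel|² = 5;  v_rel·d = (-2)·(6) + (1)·(0) = -12
5·t² + 24·t + 32 = 0  ⇒  m = (-12)² − 5·32 = -16
m = -16 < 0,  v_rel·d = -12 < 0  ⇒  outside

inside=no margin=-16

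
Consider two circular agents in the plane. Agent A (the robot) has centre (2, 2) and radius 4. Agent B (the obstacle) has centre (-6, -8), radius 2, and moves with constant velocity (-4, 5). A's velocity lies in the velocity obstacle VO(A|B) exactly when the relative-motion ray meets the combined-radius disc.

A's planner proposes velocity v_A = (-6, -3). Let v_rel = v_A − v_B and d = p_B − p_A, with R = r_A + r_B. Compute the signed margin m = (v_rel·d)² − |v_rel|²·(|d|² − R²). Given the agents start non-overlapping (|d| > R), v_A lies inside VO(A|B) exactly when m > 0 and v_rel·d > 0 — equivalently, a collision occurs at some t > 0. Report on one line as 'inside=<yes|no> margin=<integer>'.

d = (-8, -10),  |d|² = 164;  R = 4+2 = 6,  c = 164−6² = 128
v_rel = (-2, -8),  |v_rel|² = 68;  v_rel·d = (-2)·(-8) + (-8)·(-10) = 96
68·t² − 192·t + 128 = 0  ⇒  m = 96² − 68·128 = 512
m = 512 > 0,  v_rel·d = 96 > 0  ⇒  inside

inside=yes margin=512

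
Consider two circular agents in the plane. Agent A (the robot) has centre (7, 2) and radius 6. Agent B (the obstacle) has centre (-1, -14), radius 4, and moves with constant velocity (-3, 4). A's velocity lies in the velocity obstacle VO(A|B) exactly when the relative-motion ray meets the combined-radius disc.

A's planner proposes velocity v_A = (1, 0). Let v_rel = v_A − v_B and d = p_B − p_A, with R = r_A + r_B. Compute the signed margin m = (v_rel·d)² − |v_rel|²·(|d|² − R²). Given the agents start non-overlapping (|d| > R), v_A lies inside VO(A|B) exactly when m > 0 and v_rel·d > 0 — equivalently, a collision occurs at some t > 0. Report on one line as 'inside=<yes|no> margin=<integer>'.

d = (-8, -16),  |d|² = 320;  R = 6+4 = 10,  c = 320−10² = 220
v_rel = (4, -4),  |v_rel|² = 32;  v_rel·d = (4)·(-8) + (-4)·(-16) = 32
32·t² − 64·t + 220 = 0  ⇒  m = 32² − 32·220 = -6016
m = -6016 < 0,  v_rel·d = 32 > 0  ⇒  outside

inside=no margin=-6016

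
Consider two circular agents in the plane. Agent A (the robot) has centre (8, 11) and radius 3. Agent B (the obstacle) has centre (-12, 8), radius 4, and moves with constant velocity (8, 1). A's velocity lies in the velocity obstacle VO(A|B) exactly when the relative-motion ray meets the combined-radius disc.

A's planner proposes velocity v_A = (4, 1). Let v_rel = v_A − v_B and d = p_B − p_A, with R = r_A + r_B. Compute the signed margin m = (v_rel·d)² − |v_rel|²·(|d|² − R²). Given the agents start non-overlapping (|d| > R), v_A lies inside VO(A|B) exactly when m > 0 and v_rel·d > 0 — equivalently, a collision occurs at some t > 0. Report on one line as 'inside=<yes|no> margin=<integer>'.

d = (-20, -3),  |d|² = 409;  R = 3+4 = 7,  c = 409−7² = 360
v_rel = (-4, 0),  |v_rel|² = 16;  v_rel·d = (-4)·(-20) + (0)·(-3) = 80
16·t² − 160·t + 360 = 0  ⇒  m = 80² − 16·360 = 640
m = 640 > 0,  v_rel·d = 80 > 0  ⇒  inside

inside=yes margin=640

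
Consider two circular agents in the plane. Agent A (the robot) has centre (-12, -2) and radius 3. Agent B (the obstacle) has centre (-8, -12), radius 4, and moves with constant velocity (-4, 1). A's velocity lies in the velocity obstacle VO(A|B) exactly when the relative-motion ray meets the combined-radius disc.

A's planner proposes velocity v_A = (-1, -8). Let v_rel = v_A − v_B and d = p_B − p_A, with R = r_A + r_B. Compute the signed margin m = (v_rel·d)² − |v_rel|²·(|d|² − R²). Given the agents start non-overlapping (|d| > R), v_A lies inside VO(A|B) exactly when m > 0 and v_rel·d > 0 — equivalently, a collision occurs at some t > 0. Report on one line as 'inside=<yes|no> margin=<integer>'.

d = (4, -10),  |d|² = 116;  R = 3+4 = 7,  c = 116−7² = 67
v_rel = (3, -9),  |v_rel|² = 90;  v_rel·d = (3)·(4) + (-9)·(-10) = 102
90·t² − 204·t + 67 = 0  ⇒  m = 102² − 90·67 = 4374
m = 4374 > 0,  v_rel·d = 102 > 0  ⇒  inside

inside=yes margin=4374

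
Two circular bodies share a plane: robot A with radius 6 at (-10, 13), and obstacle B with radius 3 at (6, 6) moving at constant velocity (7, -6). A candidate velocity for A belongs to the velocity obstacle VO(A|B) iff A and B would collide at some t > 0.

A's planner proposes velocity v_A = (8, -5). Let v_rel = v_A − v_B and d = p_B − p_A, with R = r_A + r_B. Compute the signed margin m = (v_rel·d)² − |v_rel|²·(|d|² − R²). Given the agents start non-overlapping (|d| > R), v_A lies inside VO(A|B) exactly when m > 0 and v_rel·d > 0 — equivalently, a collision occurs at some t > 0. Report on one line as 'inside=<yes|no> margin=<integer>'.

d = (16, -7),  |d|² = 305;  R = 6+3 = 9,  c = 305−9² = 224
v_rel = (1, 1),  |v_rel|² = 2;  v_rel·d = (1)·(16) + (1)·(-7) = 9
2·t² − 18·t + 224 = 0  ⇒  m = 9² − 2·224 = -367
m = -367 < 0,  v_rel·d = 9 > 0  ⇒  outside

inside=no margin=-367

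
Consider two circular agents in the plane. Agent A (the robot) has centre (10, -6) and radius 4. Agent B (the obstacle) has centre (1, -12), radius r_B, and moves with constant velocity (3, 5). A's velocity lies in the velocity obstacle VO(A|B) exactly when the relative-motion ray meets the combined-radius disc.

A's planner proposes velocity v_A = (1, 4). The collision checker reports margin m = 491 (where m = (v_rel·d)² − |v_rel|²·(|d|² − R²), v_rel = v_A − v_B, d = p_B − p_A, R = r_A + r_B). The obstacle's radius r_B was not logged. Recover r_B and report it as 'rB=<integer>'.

m = 491
d = (-9, -6);  v_rel = (-2, -1),  |v_rel|² = 5
v_rel×d = (-2)·(-6) − (-1)·(-9) = 3
since m = R²·5 − 3²:  R² = (9 + 491) / 5 = 100
R = √100 = 10  ⇒  r_B = 10 − 4 = 6

rB=6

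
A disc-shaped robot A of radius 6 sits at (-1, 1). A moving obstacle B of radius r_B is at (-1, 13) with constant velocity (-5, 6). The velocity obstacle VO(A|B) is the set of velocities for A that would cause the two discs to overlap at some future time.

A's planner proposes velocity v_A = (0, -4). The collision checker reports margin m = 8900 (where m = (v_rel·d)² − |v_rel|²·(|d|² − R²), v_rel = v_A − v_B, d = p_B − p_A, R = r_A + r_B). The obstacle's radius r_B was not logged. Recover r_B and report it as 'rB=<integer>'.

m = 8900
d = (0, 12);  v_rel = (5, -10),  |v_rel|² = 125
v_rel×d = (5)·(12) − (-10)·(0) = 60
since m = R²·125 − 60²:  R² = (3600 + 8900) / 125 = 100
R = √100 = 10  ⇒  r_B = 10 − 6 = 4

rB=4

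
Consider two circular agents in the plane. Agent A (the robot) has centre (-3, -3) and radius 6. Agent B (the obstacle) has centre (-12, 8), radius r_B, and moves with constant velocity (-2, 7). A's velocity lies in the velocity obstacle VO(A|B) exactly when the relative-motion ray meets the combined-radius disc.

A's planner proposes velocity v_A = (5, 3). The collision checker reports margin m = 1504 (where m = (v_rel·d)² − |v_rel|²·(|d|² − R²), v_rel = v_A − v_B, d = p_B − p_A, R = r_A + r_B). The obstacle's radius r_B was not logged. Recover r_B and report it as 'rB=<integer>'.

m = 1504
d = (-9, 11);  v_rel = (7, -4),  |v_rel|² = 65
v_rel×d = (7)·(11) − (-4)·(-9) = 41
since m = R²·65 − 41²:  R² = (1681 + 1504) / 65 = 49
R = √49 = 7  ⇒  r_B = 7 − 6 = 1

rB=1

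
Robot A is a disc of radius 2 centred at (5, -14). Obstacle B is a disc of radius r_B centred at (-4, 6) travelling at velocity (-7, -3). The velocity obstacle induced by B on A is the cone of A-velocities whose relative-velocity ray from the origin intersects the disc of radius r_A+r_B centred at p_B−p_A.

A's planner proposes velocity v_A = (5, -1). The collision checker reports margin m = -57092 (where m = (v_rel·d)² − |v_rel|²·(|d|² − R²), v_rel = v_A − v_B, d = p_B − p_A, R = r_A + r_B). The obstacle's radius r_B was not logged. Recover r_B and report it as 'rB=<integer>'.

m = -57092
d = (-9, 20);  v_rel = (12, 2),  |v_rel|² = 148
v_rel×d = (12)·(20) − (2)·(-9) = 258
since m = R²·148 − 258²:  R² = (66564 + -57092) / 148 = 64
R = √64 = 8  ⇒  r_B = 8 − 2 = 6

rB=6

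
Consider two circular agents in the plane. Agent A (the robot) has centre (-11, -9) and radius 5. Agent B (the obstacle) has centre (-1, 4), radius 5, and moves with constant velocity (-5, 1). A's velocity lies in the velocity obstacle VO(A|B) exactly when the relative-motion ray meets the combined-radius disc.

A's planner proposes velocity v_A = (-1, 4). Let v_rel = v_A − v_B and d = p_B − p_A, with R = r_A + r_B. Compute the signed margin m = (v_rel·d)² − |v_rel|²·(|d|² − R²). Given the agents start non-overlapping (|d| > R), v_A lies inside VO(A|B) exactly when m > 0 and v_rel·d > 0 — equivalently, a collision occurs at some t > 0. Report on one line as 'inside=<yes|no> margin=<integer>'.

d = (10, 13),  |d|² = 269;  R = 5+5 = 10,  c = 269−10² = 169
v_rel = (4, 3),  |v_rel|² = 25;  v_rel·d = (4)·(10) + (3)·(13) = 79
25·t² − 158·t + 169 = 0  ⇒  m = 79² − 25·169 = 2016
m = 2016 > 0,  v_rel·d = 79 > 0  ⇒  inside

inside=yes margin=2016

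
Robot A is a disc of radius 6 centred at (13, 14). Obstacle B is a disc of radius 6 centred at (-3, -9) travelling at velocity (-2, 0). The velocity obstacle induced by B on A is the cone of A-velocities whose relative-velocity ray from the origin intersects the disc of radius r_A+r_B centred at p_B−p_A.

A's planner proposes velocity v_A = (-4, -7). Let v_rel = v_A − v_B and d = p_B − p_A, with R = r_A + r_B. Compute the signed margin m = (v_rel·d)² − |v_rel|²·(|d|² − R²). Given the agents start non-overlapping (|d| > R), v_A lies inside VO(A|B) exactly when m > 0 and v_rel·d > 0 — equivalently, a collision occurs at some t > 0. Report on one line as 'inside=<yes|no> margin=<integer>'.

d = (-16, -23),  |d|² = 785;  R = 6+6 = 12,  c = 785−12² = 641
v_rel = (-2, -7),  |v_rel|² = 53;  v_rel·d = (-2)·(-16) + (-7)·(-23) = 193
53·t² − 386·t + 641 = 0  ⇒  m = 193² − 53·641 = 3276
m = 3276 > 0,  v_rel·d = 193 > 0  ⇒  inside

inside=yes margin=3276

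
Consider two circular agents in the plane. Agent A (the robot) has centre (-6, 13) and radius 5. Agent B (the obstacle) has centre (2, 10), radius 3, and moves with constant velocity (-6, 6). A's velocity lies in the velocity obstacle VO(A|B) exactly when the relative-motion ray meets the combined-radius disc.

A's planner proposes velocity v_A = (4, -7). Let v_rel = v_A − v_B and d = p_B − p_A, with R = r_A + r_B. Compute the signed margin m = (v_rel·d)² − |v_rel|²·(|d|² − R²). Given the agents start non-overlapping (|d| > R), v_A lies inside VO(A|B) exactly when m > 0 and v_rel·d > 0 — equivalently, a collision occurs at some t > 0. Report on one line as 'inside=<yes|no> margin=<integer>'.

d = (8, -3),  |d|² = 73;  R = 5+3 = 8,  c = 73−8² = 9
v_rel = (10, -13),  |v_rel|² = 269;  v_rel·d = (10)·(8) + (-13)·(-3) = 119
269·t² − 238·t + 9 = 0  ⇒  m = 119² − 269·9 = 11740
m = 11740 > 0,  v_rel·d = 119 > 0  ⇒  inside

inside=yes margin=11740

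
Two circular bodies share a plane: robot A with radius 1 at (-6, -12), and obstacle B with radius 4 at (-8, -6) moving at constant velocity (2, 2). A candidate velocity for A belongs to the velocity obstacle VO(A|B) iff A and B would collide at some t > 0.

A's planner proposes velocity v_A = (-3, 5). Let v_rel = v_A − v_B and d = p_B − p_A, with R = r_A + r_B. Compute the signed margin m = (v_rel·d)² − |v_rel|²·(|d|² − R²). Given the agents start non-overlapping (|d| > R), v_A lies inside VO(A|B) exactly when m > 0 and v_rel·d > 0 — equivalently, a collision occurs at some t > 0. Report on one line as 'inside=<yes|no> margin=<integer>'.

d = (-2, 6),  |d|² = 40;  R = 1+4 = 5,  c = 40−5² = 15
v_rel = (-5, 3),  |v_rel|² = 34;  v_rel·d = (-5)·(-2) + (3)·(6) = 28
34·t² − 56·t + 15 = 0  ⇒  m = 28² − 34·15 = 274
m = 274 > 0,  v_rel·d = 28 > 0  ⇒  inside

inside=yes margin=274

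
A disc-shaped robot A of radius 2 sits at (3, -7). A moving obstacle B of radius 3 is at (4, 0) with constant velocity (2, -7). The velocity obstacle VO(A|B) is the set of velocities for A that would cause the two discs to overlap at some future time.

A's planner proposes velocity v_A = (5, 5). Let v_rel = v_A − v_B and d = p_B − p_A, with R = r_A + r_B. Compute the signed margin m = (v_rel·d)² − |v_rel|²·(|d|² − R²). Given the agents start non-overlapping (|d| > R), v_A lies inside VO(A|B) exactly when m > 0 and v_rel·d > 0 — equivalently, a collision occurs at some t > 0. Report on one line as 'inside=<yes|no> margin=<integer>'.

d = (1, 7),  |d|² = 50;  R = 2+3 = 5,  c = 50−5² = 25
v_rel = (3, 12),  |v_rel|² = 153;  v_rel·d = (3)·(1) + (12)·(7) = 87
153·t² − 174·t + 25 = 0  ⇒  m = 87² − 153·25 = 3744
m = 3744 > 0,  v_rel·d = 87 > 0  ⇒  inside

inside=yes margin=3744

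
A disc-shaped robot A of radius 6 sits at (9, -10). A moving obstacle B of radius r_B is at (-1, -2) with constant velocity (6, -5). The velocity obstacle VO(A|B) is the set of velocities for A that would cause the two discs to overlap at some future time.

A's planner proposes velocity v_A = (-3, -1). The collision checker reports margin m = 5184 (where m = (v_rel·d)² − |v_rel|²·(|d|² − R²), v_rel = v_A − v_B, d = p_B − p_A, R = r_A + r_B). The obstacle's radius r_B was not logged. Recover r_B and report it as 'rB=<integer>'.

m = 5184
d = (-10, 8);  v_rel = (-9, 4),  |v_rel|² = 97
v_rel×d = (-9)·(8) − (4)·(-10) = -32
since m = R²·97 − (-32)²:  R² = (1024 + 5184) / 97 = 64
R = √64 = 8  ⇒  r_B = 8 − 6 = 2

rB=2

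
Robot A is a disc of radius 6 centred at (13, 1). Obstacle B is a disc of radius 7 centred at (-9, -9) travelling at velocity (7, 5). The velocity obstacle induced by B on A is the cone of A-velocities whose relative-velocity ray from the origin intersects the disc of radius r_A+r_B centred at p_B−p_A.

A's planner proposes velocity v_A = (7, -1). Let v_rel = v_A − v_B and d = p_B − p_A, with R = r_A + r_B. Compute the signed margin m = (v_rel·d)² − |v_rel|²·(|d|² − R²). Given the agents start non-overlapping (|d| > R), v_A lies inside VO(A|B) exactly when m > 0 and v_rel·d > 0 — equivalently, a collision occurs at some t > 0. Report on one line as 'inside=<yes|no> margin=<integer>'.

d = (-22, -10),  |d|² = 584;  R = 6+7 = 13,  c = 584−13² = 415
v_rel = (0, -6),  |v_rel|² = 36;  v_rel·d = (0)·(-22) + (-6)·(-10) = 60
36·t² − 120·t + 415 = 0  ⇒  m = 60² − 36·415 = -11340
m = -11340 < 0,  v_rel·d = 60 > 0  ⇒  outside

inside=no margin=-11340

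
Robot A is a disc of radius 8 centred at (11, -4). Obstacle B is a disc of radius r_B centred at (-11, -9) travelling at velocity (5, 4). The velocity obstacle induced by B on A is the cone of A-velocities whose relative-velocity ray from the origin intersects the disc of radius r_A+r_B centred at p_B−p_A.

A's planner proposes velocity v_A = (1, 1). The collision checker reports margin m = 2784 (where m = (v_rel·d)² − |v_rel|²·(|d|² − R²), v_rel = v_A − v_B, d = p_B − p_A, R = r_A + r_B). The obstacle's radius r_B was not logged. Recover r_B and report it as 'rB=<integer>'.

m = 2784
d = (-22, -5);  v_rel = (-4, -3),  |v_rel|² = 25
v_rel×d = (-4)·(-5) − (-3)·(-22) = -46
since m = R²·25 − (-46)²:  R² = (2116 + 2784) / 25 = 196
R = √196 = 14  ⇒  r_B = 14 − 8 = 6

rB=6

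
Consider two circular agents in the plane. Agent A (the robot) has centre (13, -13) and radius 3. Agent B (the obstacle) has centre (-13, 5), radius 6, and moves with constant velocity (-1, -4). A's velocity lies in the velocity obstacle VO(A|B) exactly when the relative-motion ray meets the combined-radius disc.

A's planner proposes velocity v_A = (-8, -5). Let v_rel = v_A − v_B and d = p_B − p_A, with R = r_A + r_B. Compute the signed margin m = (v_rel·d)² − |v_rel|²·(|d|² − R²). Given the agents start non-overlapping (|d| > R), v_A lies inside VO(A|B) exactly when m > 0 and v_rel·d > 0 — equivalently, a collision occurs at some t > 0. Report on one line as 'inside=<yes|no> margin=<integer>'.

d = (-26, 18),  |d|² = 1000;  R = 3+6 = 9,  c = 1000−9² = 919
v_rel = (-7, -1),  |v_rel|² = 50;  v_rel·d = (-7)·(-26) + (-1)·(18) = 164
50·t² − 328·t + 919 = 0  ⇒  m = 164² − 50·919 = -19054
m = -19054 < 0,  v_rel·d = 164 > 0  ⇒  outside

inside=no margin=-19054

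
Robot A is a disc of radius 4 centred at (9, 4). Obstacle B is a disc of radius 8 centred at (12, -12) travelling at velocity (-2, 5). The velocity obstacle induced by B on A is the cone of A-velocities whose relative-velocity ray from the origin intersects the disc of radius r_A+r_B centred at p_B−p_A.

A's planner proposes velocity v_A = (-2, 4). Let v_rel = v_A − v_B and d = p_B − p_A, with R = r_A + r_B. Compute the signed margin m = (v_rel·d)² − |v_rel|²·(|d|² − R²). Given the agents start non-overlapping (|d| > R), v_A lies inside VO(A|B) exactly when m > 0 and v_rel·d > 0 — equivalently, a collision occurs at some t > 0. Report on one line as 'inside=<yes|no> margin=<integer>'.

d = (3, -16),  |d|² = 265;  R = 4+8 = 12,  c = 265−12² = 121
v_rel = (0, -1),  |v_rel|² = 1;  v_rel·d = (0)·(3) + (-1)·(-16) = 16
1·t² − 32·t + 121 = 0  ⇒  m = 16² − 1·121 = 135
m = 135 > 0,  v_rel·d = 16 > 0  ⇒  inside

inside=yes margin=135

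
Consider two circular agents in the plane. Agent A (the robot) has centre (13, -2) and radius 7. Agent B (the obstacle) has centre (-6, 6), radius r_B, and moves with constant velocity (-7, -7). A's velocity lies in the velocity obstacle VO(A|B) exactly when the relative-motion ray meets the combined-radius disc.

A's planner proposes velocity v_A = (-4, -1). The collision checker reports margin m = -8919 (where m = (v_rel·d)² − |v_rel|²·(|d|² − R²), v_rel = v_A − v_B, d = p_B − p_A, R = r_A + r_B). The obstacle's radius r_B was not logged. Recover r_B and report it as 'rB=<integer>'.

m = -8919
d = (-19, 8);  v_rel = (3, 6),  |v_rel|² = 45
v_rel×d = (3)·(8) − (6)·(-19) = 138
since m = R²·45 − 138²:  R² = (19044 + -8919) / 45 = 225
R = √225 = 15  ⇒  r_B = 15 − 7 = 8

rB=8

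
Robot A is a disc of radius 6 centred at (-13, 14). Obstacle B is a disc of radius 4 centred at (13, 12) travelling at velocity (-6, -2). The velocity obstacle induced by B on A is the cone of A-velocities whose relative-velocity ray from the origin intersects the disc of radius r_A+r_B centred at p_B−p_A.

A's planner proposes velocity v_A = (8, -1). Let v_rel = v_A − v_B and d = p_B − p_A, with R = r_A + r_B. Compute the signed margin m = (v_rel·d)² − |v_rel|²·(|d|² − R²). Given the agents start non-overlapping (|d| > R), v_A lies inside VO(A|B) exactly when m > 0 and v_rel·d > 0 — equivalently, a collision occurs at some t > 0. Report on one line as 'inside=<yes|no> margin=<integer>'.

d = (26, -2),  |d|² = 680;  R = 6+4 = 10,  c = 680−10² = 580
v_rel = (14, 1),  |v_rel|² = 197;  v_rel·d = (14)·(26) + (1)·(-2) = 362
197·t² − 724·t + 580 = 0  ⇒  m = 362² − 197·580 = 16784
m = 16784 > 0,  v_rel·d = 362 > 0  ⇒  inside

inside=yes margin=16784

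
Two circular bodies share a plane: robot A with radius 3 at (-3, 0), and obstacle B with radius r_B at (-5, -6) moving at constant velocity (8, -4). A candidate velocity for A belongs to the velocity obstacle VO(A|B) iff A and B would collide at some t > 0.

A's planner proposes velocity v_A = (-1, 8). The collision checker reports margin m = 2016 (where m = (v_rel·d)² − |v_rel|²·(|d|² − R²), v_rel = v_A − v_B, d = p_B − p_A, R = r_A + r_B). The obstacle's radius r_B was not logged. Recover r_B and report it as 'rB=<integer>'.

m = 2016
d = (-2, -6);  v_rel = (-9, 12),  |v_rel|² = 225
v_rel×d = (-9)·(-6) − (12)·(-2) = 78
since m = R²·225 − 78²:  R² = (6084 + 2016) / 225 = 36
R = √36 = 6  ⇒  r_B = 6 − 3 = 3

rB=3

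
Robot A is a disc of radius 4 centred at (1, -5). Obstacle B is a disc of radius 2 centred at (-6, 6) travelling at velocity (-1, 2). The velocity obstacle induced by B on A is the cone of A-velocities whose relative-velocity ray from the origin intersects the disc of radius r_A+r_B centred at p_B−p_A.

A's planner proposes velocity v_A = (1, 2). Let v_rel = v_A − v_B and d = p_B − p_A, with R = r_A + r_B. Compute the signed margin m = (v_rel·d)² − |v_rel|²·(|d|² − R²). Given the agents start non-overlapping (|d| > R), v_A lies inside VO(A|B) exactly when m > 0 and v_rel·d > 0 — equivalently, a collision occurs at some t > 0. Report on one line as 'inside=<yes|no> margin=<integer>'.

d = (-7, 11),  |d|² = 170;  R = 4+2 = 6,  c = 170−6² = 134
v_rel = (2, 0),  |v_rel|² = 4;  v_rel·d = (2)·(-7) + (0)·(11) = -14
4·t² + 28·t + 134 = 0  ⇒  m = (-14)² − 4·134 = -340
m = -340 < 0,  v_rel·d = -14 < 0  ⇒  outside

inside=no margin=-340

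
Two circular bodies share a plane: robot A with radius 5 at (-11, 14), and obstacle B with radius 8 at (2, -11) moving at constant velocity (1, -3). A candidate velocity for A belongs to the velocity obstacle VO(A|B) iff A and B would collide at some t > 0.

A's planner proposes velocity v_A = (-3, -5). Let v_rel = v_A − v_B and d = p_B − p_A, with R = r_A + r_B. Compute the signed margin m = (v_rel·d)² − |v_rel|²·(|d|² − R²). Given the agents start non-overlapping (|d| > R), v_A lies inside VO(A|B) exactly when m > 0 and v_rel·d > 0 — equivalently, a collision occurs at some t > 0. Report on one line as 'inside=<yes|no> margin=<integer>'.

d = (13, -25),  |d|² = 794;  R = 5+8 = 13,  c = 794−13² = 625
v_rel = (-4, -2),  |v_rel|² = 20;  v_rel·d = (-4)·(13) + (-2)·(-25) = -2
20·t² + 4·t + 625 = 0  ⇒  m = (-2)² − 20·625 = -12496
m = -12496 < 0,  v_rel·d = -2 < 0  ⇒  outside

inside=no margin=-12496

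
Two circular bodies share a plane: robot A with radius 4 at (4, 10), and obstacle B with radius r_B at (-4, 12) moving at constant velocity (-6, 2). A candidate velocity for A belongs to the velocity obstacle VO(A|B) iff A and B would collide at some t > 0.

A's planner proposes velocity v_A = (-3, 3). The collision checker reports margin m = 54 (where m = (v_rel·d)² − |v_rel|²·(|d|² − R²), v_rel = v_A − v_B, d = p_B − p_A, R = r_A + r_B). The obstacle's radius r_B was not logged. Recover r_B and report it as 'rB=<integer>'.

m = 54
d = (-8, 2);  v_rel = (3, 1),  |v_rel|² = 10
v_rel×d = (3)·(2) − (1)·(-8) = 14
since m = R²·10 − 14²:  R² = (196 + 54) / 10 = 25
R = √25 = 5  ⇒  r_B = 5 − 4 = 1

rB=1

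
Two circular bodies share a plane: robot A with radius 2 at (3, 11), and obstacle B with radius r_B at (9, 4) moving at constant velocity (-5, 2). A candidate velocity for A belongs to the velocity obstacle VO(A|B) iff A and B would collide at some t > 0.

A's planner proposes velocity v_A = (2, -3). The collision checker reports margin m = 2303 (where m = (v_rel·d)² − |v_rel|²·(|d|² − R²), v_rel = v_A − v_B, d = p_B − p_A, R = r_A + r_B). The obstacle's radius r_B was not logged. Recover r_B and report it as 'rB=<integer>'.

m = 2303
d = (6, -7);  v_rel = (7, -5),  |v_rel|² = 74
v_rel×d = (7)·(-7) − (-5)·(6) = -19
since m = R²·74 − (-19)²:  R² = (361 + 2303) / 74 = 36
R = √36 = 6  ⇒  r_B = 6 − 2 = 4

rB=4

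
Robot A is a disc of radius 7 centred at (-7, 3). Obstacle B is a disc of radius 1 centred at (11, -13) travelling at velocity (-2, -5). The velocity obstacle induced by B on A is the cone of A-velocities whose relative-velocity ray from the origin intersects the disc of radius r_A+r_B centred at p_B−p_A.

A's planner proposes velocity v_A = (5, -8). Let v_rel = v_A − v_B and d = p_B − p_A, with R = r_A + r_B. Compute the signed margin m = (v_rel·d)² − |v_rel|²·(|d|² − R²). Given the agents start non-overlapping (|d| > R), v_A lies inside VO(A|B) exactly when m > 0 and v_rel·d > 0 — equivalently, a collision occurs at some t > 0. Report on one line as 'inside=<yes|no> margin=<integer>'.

d = (18, -16),  |d|² = 580;  R = 7+1 = 8,  c = 580−8² = 516
v_rel = (7, -3),  |v_rel|² = 58;  v_rel·d = (7)·(18) + (-3)·(-16) = 174
58·t² − 348·t + 516 = 0  ⇒  m = 174² − 58·516 = 348
m = 348 > 0,  v_rel·d = 174 > 0  ⇒  inside

inside=yes margin=348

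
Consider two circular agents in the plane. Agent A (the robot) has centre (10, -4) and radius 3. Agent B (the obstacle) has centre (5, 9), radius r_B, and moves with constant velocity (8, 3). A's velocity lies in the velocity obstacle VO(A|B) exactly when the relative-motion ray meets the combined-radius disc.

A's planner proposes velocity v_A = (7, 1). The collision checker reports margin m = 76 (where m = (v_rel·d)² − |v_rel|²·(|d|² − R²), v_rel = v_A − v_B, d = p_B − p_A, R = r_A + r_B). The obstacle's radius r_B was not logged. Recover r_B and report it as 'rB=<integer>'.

m = 76
d = (-5, 13);  v_rel = (-1, -2),  |v_rel|² = 5
v_rel×d = (-1)·(13) − (-2)·(-5) = -23
since m = R²·5 − (-23)²:  R² = (529 + 76) / 5 = 121
R = √121 = 11  ⇒  r_B = 11 − 3 = 8

rB=8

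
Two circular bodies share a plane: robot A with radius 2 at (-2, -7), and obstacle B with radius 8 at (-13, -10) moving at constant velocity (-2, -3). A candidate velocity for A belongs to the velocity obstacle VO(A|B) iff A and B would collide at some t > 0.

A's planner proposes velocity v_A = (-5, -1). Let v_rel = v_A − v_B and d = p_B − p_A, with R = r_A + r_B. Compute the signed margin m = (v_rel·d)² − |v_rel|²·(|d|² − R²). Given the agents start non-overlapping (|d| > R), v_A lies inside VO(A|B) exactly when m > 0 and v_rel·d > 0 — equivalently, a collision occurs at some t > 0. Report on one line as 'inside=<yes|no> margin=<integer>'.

d = (-11, -3),  |d|² = 130;  R = 2+8 = 10,  c = 130−10² = 30
v_rel = (-3, 2),  |v_rel|² = 13;  v_rel·d = (-3)·(-11) + (2)·(-3) = 27
13·t² − 54·t + 30 = 0  ⇒  m = 27² − 13·30 = 339
m = 339 > 0,  v_rel·d = 27 > 0  ⇒  inside

inside=yes margin=339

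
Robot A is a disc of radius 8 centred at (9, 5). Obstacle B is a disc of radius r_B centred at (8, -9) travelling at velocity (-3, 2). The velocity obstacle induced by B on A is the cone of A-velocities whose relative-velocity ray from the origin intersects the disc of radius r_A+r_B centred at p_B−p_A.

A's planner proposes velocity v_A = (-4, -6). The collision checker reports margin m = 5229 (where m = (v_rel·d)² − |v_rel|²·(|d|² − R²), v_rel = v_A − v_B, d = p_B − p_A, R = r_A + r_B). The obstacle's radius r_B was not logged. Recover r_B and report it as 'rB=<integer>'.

m = 5229
d = (-1, -14);  v_rel = (-1, -8),  |v_rel|² = 65
v_rel×d = (-1)·(-14) − (-8)·(-1) = 6
since m = R²·65 − 6²:  R² = (36 + 5229) / 65 = 81
R = √81 = 9  ⇒  r_B = 9 − 8 = 1

rB=1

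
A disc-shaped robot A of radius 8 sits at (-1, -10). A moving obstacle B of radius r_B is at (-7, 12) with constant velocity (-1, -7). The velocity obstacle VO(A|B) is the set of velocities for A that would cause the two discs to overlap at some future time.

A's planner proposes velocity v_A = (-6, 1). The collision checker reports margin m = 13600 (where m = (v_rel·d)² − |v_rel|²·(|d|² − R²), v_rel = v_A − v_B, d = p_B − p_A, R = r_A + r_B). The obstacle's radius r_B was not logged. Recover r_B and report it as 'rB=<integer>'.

m = 13600
d = (-6, 22);  v_rel = (-5, 8),  |v_rel|² = 89
v_rel×d = (-5)·(22) − (8)·(-6) = -62
since m = R²·89 − (-62)²:  R² = (3844 + 13600) / 89 = 196
R = √196 = 14  ⇒  r_B = 14 − 8 = 6

rB=6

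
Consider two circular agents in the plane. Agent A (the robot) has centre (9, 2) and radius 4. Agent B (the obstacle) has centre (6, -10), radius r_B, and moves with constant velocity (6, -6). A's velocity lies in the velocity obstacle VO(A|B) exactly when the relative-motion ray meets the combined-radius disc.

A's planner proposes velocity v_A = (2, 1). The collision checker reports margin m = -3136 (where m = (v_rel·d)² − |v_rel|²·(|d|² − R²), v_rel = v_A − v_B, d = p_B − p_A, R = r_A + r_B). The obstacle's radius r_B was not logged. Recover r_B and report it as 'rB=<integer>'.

m = -3136
d = (-3, -12);  v_rel = (-4, 7),  |v_rel|² = 65
v_rel×d = (-4)·(-12) − (7)·(-3) = 69
since m = R²·65 − 69²:  R² = (4761 + -3136) / 65 = 25
R = √25 = 5  ⇒  r_B = 5 − 4 = 1

rB=1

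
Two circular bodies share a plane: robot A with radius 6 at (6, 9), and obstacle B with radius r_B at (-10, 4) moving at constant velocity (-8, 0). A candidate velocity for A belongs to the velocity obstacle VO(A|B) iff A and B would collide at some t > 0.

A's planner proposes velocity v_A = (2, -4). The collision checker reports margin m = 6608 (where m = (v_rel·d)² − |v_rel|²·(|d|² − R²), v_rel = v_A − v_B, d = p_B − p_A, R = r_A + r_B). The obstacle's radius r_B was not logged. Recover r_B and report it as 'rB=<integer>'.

m = 6608
d = (-16, -5);  v_rel = (10, -4),  |v_rel|² = 116
v_rel×d = (10)·(-5) − (-4)·(-16) = -114
since m = R²·116 − (-114)²:  R² = (12996 + 6608) / 116 = 169
R = √169 = 13  ⇒  r_B = 13 − 6 = 7

rB=7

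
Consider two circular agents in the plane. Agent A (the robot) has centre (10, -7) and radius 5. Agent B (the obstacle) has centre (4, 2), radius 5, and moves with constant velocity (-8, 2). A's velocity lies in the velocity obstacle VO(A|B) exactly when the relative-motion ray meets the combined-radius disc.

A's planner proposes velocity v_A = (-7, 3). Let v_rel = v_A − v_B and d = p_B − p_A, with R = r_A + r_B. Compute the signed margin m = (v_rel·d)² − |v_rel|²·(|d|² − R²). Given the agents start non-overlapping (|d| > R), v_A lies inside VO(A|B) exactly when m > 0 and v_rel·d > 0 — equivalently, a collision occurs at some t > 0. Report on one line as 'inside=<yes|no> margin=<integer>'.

d = (-6, 9),  |d|² = 117;  R = 5+5 = 10,  c = 117−10² = 17
v_rel = (1, 1),  |v_rel|² = 2;  v_rel·d = (1)·(-6) + (1)·(9) = 3
2·t² − 6·t + 17 = 0  ⇒  m = 3² − 2·17 = -25
m = -25 < 0,  v_rel·d = 3 > 0  ⇒  outside

inside=no margin=-25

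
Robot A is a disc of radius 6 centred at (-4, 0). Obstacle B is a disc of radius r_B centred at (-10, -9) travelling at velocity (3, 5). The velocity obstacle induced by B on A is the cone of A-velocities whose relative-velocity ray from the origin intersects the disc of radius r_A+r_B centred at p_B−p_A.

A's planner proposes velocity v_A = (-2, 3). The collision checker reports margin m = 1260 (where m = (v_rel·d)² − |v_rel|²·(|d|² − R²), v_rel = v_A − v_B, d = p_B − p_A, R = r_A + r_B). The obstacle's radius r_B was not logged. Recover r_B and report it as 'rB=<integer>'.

m = 1260
d = (-6, -9);  v_rel = (-5, -2),  |v_rel|² = 29
v_rel×d = (-5)·(-9) − (-2)·(-6) = 33
since m = R²·29 − 33²:  R² = (1089 + 1260) / 29 = 81
R = √81 = 9  ⇒  r_B = 9 − 6 = 3

rB=3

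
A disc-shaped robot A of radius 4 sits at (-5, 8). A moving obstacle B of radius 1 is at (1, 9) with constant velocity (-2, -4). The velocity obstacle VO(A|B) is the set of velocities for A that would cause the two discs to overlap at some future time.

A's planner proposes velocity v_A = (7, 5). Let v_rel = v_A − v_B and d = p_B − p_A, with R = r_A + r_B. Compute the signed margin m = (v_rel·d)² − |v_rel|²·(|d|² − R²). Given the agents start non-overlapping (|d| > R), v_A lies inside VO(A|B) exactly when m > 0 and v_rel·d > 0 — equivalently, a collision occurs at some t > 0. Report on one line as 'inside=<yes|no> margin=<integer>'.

d = (6, 1),  |d|² = 37;  R = 4+1 = 5,  c = 37−5² = 12
v_rel = (9, 9),  |v_rel|² = 162;  v_rel·d = (9)·(6) + (9)·(1) = 63
162·t² − 126·t + 12 = 0  ⇒  m = 63² − 162·12 = 2025
m = 2025 > 0,  v_rel·d = 63 > 0  ⇒  inside

inside=yes margin=2025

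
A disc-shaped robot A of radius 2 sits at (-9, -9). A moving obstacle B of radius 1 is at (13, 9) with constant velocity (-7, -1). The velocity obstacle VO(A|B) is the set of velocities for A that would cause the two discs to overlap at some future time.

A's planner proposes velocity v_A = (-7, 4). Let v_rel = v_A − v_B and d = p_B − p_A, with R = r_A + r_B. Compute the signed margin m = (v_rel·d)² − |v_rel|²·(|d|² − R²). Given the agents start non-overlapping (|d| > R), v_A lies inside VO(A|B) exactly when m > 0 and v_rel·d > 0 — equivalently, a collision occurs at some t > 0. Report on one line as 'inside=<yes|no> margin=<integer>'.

d = (22, 18),  |d|² = 808;  R = 2+1 = 3,  c = 808−3² = 799
v_rel = (0, 5),  |v_rel|² = 25;  v_rel·d = (0)·(22) + (5)·(18) = 90
25·t² − 180·t + 799 = 0  ⇒  m = 90² − 25·799 = -11875
m = -11875 < 0,  v_rel·d = 90 > 0  ⇒  outside

inside=no margin=-11875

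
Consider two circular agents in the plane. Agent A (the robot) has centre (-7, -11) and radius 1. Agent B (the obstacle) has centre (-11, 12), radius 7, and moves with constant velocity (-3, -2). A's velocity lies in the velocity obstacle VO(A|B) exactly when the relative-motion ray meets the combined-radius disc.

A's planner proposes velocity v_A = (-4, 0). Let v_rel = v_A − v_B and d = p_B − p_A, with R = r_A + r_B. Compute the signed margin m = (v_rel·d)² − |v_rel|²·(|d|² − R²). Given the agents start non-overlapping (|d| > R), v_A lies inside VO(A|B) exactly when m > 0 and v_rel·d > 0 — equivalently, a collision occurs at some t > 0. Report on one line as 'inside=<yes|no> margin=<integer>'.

d = (-4, 23),  |d|² = 545;  R = 1+7 = 8,  c = 545−8² = 481
v_rel = (-1, 2),  |v_rel|² = 5;  v_rel·d = (-1)·(-4) + (2)·(23) = 50
5·t² − 100·t + 481 = 0  ⇒  m = 50² − 5·481 = 95
m = 95 > 0,  v_rel·d = 50 > 0  ⇒  inside

inside=yes margin=95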